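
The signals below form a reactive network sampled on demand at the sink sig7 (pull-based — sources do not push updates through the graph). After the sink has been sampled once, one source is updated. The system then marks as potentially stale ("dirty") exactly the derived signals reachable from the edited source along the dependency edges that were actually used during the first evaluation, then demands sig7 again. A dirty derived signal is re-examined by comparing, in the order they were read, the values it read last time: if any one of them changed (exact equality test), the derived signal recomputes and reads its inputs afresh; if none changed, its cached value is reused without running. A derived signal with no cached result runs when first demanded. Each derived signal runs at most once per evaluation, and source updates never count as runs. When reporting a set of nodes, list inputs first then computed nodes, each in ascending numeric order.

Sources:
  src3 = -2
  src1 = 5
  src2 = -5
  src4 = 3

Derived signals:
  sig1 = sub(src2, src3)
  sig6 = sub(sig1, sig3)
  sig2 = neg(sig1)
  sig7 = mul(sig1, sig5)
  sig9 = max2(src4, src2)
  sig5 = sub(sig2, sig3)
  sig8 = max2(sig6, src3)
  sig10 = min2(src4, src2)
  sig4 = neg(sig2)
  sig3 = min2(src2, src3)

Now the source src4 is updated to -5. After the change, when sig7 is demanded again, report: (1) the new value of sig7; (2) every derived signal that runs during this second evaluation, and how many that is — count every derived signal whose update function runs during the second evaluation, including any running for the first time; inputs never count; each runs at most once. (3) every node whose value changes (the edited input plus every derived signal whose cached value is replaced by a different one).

sig7 now evaluates to -24.
Run set: none (0 run).
Changed values: src4.
The important point: nothing the output needs ever reads src4, so the edit is invisible to it.

Initial pass — values computed on the first demand:
  sig1 = sub(-5, -2) = -3
  sig2 = neg(-3) = 3
  sig3 = min2(-5, -2) = -5
  sig5 = sub(3, -5) = 8
  sig7 = mul(-3, 8) = -24

Second demand — change propagation:
  no demanded computation ever read src4, so the edit dirties nothing and nothing runs.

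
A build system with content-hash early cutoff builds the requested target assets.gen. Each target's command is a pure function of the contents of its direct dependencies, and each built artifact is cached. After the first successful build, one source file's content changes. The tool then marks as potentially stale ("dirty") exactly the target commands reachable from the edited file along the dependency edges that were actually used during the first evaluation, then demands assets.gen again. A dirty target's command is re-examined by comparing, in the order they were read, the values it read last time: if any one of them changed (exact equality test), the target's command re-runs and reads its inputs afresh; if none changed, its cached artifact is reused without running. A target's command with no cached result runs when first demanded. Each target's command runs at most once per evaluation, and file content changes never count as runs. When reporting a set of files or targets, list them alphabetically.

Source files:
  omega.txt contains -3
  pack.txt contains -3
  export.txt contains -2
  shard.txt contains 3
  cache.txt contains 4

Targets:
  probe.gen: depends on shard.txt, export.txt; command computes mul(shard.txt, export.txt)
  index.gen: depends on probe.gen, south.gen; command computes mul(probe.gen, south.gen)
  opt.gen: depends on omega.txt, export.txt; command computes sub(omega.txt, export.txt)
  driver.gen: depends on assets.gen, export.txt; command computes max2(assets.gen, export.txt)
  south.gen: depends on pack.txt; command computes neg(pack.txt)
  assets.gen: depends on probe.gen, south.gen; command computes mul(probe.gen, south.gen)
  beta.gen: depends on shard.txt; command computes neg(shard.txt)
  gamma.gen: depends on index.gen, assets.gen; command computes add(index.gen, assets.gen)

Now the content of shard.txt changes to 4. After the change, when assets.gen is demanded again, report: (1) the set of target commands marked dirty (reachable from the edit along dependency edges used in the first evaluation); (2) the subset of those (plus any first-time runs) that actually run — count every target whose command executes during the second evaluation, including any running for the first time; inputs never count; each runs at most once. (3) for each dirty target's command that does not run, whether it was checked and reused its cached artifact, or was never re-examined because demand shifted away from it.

Marked dirty: assets.gen, probe.gen.
Target commands that run: assets.gen, probe.gen — 2 in total.
Every dirty target's command ran.

First evaluation (everything demanded from the output):
  probe.gen = mul(3, -2) = -6
  south.gen = neg(-3) = 3
  assets.gen = mul(-6, 3) = -18

Propagation after the edit:
  probe.gen: runs — shard.txt 3->4; result -8.
  assets.gen: runs — probe.gen -6->-8; result -24.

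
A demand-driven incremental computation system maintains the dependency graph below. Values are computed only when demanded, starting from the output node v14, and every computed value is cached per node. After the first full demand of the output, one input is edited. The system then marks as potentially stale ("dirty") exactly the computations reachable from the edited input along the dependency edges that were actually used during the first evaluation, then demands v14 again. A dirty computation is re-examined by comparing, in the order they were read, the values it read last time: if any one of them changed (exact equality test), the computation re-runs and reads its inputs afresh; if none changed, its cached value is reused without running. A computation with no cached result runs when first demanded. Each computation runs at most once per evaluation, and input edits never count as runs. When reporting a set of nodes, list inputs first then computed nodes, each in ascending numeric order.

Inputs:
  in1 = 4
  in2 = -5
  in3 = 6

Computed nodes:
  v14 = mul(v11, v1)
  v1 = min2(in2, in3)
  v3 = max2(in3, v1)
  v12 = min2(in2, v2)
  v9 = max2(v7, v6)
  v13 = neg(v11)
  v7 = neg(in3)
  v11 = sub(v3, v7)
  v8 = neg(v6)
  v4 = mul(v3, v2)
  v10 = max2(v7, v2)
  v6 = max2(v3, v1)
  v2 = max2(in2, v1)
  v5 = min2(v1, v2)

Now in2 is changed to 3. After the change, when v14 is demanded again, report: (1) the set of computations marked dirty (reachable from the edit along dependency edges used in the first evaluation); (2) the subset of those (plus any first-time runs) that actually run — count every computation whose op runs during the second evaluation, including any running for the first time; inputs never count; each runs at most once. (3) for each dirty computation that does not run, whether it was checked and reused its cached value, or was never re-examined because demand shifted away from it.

First evaluation (everything demanded from the output):
  v1 = min2(-5, 6) = -5
  v3 = max2(6, -5) = 6
  v7 = neg(6) = -6
  v11 = sub(6, -6) = 12
  v14 = mul(12, -5) = -60

Propagation after the edit:
  v1: runs — in2 -5->3; result 3.
  v3: runs — v1 -5->3; result 6 (same value as before).
  v11: checked — values it read are unchanged (v3 unchanged, v7 unchanged); reused cached 12 without running.
  v14: runs — v1 -5->3; result 36.

Key observation: the cutoff stops propagation at v11 — its inputs' values are unchanged, so it reuses its cache.

Marked dirty: v1, v3, v11, v14.
Computations that run: v1, v3, v14 — 3 in total.
Checked but reused from cache: v11.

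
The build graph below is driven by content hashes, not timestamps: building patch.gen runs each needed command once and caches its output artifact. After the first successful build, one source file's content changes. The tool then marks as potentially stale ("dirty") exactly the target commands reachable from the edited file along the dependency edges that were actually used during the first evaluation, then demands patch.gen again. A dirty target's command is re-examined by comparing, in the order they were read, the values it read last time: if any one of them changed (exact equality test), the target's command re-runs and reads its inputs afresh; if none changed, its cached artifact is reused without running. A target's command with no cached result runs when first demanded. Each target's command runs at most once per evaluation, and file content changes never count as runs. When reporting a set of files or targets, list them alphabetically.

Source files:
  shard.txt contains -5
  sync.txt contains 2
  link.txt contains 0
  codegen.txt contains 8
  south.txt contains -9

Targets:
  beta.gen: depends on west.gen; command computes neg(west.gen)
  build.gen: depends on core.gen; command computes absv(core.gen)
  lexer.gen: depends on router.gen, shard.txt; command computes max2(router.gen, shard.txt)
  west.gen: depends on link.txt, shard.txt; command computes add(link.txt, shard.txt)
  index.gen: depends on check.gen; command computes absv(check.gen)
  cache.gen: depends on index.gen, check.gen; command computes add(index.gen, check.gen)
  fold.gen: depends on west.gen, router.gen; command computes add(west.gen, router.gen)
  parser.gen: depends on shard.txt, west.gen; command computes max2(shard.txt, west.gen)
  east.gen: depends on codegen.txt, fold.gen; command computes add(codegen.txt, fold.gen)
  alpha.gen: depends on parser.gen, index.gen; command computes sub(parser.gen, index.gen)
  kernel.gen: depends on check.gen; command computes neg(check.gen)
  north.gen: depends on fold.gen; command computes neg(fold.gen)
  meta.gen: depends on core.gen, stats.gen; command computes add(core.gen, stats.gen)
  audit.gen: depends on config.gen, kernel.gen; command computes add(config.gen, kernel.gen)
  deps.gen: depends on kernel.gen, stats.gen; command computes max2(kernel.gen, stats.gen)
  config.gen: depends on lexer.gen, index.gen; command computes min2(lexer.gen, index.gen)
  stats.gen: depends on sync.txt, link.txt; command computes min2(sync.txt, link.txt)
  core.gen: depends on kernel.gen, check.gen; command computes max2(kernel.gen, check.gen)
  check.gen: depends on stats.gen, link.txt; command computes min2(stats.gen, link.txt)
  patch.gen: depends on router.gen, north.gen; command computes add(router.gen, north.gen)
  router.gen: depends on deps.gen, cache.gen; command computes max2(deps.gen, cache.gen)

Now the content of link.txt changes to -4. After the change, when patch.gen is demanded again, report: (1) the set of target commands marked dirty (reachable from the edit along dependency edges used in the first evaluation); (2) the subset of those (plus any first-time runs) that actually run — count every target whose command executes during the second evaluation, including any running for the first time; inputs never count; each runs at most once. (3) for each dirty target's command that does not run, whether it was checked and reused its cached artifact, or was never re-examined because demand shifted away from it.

Dirty set: cache.gen, check.gen, deps.gen, fold.gen, index.gen, kernel.gen, north.gen, patch.gen, router.gen, stats.gen, west.gen.
Run set: cache.gen, check.gen, deps.gen, fold.gen, index.gen, kernel.gen, patch.gen, router.gen, stats.gen, west.gen (10 run).
Re-examined without running (cache reused): north.gen.
The important point: at north.gen every value read last time is unchanged, so the dirty flag clears without a run.

Initial pass — values computed on the first demand:
  stats.gen = min2(2, 0) = 0
  check.gen = min2(0, 0) = 0
  index.gen = absv(0) = 0
  cache.gen = add(0, 0) = 0
  kernel.gen = neg(0) = 0
  deps.gen = max2(0, 0) = 0
  router.gen = max2(0, 0) = 0
  west.gen = add(0, -5) = -5
  fold.gen = add(-5, 0) = -5
  north.gen = neg(-5) = 5
  patch.gen = add(0, 5) = 5

Second demand — change propagation:
  stats.gen: re-runs because link.txt 0->-4; new result -4.
  check.gen: re-runs because stats.gen 0->-4; link.txt 0->-4; new result -4.
  index.gen: re-runs because check.gen 0->-4; new result 4.
  cache.gen: re-runs because index.gen 0->4; check.gen 0->-4; new result 0 (unchanged).
  kernel.gen: re-runs because check.gen 0->-4; new result 4.
  deps.gen: re-runs because kernel.gen 0->4; stats.gen 0->-4; new result 4.
  router.gen: re-runs because deps.gen 0->4; new result 4.
  west.gen: re-runs because link.txt 0->-4; new result -9.
  fold.gen: re-runs because west.gen -5->-9; router.gen 0->4; new result -5 (unchanged).
  north.gen: re-examined; everything it read last time is the same (fold.gen unchanged) — cache 5 kept, no run.
  patch.gen: re-runs because router.gen 0->4; new result 9.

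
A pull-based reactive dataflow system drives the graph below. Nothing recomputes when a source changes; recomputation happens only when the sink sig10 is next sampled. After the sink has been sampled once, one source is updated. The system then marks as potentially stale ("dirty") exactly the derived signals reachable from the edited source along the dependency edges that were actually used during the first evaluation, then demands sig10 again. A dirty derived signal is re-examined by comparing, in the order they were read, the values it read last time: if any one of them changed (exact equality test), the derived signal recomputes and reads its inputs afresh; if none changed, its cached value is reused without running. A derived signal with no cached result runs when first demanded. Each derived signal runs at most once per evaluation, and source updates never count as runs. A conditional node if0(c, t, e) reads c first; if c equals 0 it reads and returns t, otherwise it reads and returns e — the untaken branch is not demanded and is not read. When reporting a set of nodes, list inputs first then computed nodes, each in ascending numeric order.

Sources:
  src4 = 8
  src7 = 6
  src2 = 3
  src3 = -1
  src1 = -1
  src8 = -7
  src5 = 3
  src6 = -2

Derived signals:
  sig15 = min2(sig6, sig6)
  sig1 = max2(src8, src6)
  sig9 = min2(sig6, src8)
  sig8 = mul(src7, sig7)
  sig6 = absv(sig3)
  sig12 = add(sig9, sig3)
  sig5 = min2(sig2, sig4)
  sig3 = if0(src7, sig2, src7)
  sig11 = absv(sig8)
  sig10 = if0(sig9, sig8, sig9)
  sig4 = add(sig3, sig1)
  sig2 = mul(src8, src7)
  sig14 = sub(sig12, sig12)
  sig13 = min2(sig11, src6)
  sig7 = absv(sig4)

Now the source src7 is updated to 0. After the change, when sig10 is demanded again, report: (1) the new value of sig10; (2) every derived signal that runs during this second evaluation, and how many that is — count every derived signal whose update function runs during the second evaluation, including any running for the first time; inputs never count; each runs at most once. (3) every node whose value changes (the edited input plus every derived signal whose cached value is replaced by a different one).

New value of sig10: -7.
Derived signals that run: sig2, sig3, sig6, sig9 — 4 in total.
Values that change: src7, sig3, sig6.
Key observation: a condition flipped, so demand reaches new nodes — sig2 runs for the first time.

First evaluation (everything demanded from the output):
  sig3 = if0(src7=6 -> else branch src7) = 6
  sig6 = absv(6) = 6
  sig9 = min2(6, -7) = -7
  sig10 = if0(sig9=-7 -> else branch sig9) = -7

Propagation after the edit:
  sig2: demanded for the first time — runs, produces 0.
  sig3: runs — src7 6->0; src7 6->0; result 0.
  sig6: runs — sig3 6->0; result 0.
  sig9: runs — sig6 6->0; result -7 (same value as before).
  sig10: checked — values it read are unchanged (sig9 unchanged, sig9 unchanged); reused cached -7 without running.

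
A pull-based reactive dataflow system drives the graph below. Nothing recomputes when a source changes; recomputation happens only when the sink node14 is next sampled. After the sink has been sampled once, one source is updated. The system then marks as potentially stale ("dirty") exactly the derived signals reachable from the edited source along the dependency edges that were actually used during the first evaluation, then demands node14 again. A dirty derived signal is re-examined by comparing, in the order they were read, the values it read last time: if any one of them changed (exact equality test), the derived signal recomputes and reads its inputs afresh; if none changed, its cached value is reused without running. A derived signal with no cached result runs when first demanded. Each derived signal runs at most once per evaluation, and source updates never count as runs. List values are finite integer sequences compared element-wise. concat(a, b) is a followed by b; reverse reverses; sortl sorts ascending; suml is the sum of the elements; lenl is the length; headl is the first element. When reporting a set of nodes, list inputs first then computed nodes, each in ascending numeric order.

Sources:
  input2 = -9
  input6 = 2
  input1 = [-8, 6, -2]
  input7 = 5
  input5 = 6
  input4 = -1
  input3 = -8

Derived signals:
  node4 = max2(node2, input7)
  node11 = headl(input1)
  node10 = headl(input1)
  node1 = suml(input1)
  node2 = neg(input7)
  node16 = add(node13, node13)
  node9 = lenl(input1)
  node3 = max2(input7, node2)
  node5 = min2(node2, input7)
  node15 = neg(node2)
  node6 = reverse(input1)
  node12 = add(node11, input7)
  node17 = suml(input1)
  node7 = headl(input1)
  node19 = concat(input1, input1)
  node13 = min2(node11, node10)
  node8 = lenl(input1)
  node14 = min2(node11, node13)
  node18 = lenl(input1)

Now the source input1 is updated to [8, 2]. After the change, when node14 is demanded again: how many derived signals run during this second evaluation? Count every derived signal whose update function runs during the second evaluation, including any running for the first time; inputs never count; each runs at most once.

First evaluation (everything demanded from the output):
  node10 = headl([-8, 6, -2]) = -8
  node11 = headl([-8, 6, -2]) = -8
  node13 = min2(-8, -8) = -8
  node14 = min2(-8, -8) = -8

Propagation after the edit:
  node10: runs — input1 [-8, 6, -2]->[8, 2]; result 8.
  node11: runs — input1 [-8, 6, -2]->[8, 2]; result 8.
  node13: runs — node11 -8->8; node10 -8->8; result 8.
  node14: runs — node11 -8->8; node13 -8->8; result 8.

Derived signals that run: node10, node11, node13, node14 — 4 in total.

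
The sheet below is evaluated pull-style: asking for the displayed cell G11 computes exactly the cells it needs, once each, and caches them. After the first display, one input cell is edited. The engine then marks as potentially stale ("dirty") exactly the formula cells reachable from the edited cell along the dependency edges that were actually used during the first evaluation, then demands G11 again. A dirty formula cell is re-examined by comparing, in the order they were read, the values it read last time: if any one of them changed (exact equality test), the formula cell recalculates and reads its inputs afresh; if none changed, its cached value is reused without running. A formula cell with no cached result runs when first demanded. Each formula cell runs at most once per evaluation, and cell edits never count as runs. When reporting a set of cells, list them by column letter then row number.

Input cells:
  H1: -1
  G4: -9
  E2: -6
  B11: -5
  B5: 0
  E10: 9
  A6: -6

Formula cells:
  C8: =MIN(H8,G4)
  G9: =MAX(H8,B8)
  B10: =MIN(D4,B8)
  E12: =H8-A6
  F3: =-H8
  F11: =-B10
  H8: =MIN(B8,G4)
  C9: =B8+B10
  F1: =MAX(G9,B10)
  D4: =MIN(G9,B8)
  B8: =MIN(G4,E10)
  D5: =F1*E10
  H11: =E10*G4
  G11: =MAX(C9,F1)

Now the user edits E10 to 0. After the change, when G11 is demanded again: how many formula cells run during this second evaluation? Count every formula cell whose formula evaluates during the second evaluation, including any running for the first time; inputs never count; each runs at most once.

First demand of the output computes:
  B8 = MIN(-9, 9) = -9
  H8 = MIN(-9, -9) = -9
  G9 = MAX(-9, -9) = -9
  D4 = MIN(-9, -9) = -9
  B10 = MIN(-9, -9) = -9
  C9 = -9 + -9 = -18
  F1 = MAX(-9, -9) = -9
  G11 = MAX(-18, -9) = -9

After the edit, cleaning proceeds:
  B8: a read changed (E10 9->0) — executes, giving -9 — identical to its old value.
  H8: dirty, but its reads are unchanged (B8 unchanged, G4 unchanged); cached -9 stands.
  G9: dirty, but its reads are unchanged (H8 unchanged, B8 unchanged); cached -9 stands.
  D4: dirty, but its reads are unchanged (G9 unchanged, B8 unchanged); cached -9 stands.
  B10: dirty, but its reads are unchanged (D4 unchanged, B8 unchanged); cached -9 stands.
  C9: dirty, but its reads are unchanged (B8 unchanged, B10 unchanged); cached -18 stands.
  F1: dirty, but its reads are unchanged (G9 unchanged, B10 unchanged); cached -9 stands.
  G11: dirty, but its reads are unchanged (C9 unchanged, F1 unchanged); cached -9 stands.

Note the absorption at B8: it re-runs yet its value is the same, leaving the output's value untouched.

1 formula cells run: B8.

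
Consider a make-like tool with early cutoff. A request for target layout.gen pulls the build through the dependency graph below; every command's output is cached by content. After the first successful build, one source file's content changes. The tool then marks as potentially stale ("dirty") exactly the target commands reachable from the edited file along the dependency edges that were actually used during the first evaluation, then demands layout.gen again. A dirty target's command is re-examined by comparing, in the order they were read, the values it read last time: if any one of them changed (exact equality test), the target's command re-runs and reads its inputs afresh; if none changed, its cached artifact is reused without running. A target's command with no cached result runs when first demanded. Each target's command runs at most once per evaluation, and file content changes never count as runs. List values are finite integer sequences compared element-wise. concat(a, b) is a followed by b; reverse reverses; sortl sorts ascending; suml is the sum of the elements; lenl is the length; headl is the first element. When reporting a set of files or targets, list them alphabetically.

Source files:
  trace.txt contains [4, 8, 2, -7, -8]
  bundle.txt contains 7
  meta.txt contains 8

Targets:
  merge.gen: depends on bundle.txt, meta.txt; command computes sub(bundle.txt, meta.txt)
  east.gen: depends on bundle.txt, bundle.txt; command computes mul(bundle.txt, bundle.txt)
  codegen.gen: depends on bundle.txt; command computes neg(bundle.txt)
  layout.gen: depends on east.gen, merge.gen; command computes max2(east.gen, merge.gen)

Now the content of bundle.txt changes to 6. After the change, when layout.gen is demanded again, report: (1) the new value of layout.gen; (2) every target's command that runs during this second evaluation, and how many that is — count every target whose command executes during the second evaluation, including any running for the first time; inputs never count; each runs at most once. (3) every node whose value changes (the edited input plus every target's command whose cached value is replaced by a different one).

Demanding layout.gen again yields 36.
3 target commands run: east.gen, layout.gen, merge.gen.
The nodes whose values change: bundle.txt, east.gen, layout.gen, merge.gen.

First demand of the output computes:
  east.gen = mul(7, 7) = 49
  merge.gen = sub(7, 8) = -1
  layout.gen = max2(49, -1) = 49

After the edit, cleaning proceeds:
  east.gen: a read changed (bundle.txt 7->6; bundle.txt 7->6) — executes, giving 36.
  merge.gen: a read changed (bundle.txt 7->6) — executes, giving -2.
  layout.gen: a read changed (east.gen 49->36; merge.gen -1->-2) — executes, giving 36.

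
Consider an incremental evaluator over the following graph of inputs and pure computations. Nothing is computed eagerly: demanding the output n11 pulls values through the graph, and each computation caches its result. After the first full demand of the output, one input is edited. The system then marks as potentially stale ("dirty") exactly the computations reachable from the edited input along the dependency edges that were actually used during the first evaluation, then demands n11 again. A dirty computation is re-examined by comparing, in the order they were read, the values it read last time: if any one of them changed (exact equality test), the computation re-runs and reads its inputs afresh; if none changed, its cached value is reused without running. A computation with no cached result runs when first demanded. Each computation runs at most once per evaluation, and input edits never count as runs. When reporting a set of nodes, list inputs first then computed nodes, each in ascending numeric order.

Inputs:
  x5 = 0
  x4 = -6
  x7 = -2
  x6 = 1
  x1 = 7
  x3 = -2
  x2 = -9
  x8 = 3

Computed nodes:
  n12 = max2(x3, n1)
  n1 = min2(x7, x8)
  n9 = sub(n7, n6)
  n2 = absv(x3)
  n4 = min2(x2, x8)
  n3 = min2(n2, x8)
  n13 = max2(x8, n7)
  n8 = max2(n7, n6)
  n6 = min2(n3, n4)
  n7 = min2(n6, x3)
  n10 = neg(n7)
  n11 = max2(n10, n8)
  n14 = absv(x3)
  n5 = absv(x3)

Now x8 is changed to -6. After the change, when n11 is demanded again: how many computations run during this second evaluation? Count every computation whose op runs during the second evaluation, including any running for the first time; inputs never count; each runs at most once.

Initial pass — values computed on the first demand:
  n2 = absv(-2) = 2
  n3 = min2(2, 3) = 2
  n4 = min2(-9, 3) = -9
  n6 = min2(2, -9) = -9
  n7 = min2(-9, -2) = -9
  n8 = max2(-9, -9) = -9
  n10 = neg(-9) = 9
  n11 = max2(9, -9) = 9

Second demand — change propagation:
  n3: re-runs because x8 3->-6; new result -6.
  n4: re-runs because x8 3->-6; new result -9 (unchanged).
  n6: re-runs because n3 2->-6; new result -9 (unchanged).
  n7: re-examined; everything it read last time is the same (n6 unchanged, x3 unchanged) — cache -9 kept, no run.
  n8: re-examined; everything it read last time is the same (n7 unchanged, n6 unchanged) — cache -9 kept, no run.
  n10: re-examined; everything it read last time is the same (n7 unchanged) — cache 9 kept, no run.
  n11: re-examined; everything it read last time is the same (n10 unchanged, n8 unchanged) — cache 9 kept, no run.

The important point: at n7 every value read last time is unchanged, so the dirty flag clears without a run.

Run set: n3, n4, n6 (3 run).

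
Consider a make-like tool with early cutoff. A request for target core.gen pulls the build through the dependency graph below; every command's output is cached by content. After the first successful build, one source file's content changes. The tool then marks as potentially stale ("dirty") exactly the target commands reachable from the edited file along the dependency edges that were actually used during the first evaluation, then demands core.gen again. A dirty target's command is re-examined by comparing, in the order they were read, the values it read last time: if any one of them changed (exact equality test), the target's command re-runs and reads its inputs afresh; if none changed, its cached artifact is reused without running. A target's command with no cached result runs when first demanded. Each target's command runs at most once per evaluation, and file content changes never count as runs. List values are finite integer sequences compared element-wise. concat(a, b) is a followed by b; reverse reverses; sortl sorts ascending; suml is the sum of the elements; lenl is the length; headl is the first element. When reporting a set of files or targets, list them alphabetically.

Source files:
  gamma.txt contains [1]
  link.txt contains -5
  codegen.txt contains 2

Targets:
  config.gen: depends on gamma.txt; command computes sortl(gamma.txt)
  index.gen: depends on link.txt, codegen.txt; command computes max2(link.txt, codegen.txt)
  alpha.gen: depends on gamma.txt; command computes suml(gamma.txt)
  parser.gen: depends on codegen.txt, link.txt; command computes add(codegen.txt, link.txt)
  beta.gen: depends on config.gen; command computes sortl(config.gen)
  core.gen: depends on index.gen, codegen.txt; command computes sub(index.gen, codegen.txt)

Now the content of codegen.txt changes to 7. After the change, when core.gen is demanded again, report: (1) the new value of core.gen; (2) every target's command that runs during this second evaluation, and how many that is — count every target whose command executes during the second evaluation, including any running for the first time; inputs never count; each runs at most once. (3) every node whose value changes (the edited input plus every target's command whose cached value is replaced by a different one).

Demanding core.gen again yields 0.
2 target commands run: core.gen, index.gen.
The nodes whose values change: codegen.txt, index.gen.

First demand of the output computes:
  index.gen = max2(-5, 2) = 2
  core.gen = sub(2, 2) = 0

After the edit, cleaning proceeds:
  index.gen: a read changed (codegen.txt 2->7) — executes, giving 7.
  core.gen: a read changed (index.gen 2->7; codegen.txt 2->7) — executes, giving 0 — identical to its old value.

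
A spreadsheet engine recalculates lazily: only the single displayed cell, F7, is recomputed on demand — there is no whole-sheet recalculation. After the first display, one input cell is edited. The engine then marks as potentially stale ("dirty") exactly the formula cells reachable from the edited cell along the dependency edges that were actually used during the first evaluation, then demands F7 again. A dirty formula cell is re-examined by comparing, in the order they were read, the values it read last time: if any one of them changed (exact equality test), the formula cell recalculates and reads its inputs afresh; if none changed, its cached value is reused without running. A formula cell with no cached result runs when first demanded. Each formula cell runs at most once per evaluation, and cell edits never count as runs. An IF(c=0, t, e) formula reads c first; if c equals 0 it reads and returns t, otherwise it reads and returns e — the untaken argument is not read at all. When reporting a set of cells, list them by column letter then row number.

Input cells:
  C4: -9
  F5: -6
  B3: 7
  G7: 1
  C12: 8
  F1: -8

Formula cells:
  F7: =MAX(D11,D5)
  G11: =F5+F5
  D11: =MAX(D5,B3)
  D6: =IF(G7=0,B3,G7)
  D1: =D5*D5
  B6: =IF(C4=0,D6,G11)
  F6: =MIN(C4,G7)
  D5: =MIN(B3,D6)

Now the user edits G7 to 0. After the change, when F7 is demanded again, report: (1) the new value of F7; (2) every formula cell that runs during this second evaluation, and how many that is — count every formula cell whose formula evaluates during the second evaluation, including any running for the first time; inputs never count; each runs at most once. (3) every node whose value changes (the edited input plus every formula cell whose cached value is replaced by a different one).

First evaluation (everything demanded from the output):
  D6 = IF(G7=0: G7=1 -> else branch G7) = 1
  D5 = MIN(7, 1) = 1
  D11 = MAX(1, 7) = 7
  F7 = MAX(7, 1) = 7

Propagation after the edit:
  D6: runs — G7 1->0; G7 1->0; result 7.
  D5: runs — D6 1->7; result 7.
  D11: runs — D5 1->7; result 7 (same value as before).
  F7: runs — D5 1->7; result 7 (same value as before).

New value of F7: 7.
Formula cells that run: D5, D6, D11, F7 — 4 in total.
Values that change: D5, D6, G7.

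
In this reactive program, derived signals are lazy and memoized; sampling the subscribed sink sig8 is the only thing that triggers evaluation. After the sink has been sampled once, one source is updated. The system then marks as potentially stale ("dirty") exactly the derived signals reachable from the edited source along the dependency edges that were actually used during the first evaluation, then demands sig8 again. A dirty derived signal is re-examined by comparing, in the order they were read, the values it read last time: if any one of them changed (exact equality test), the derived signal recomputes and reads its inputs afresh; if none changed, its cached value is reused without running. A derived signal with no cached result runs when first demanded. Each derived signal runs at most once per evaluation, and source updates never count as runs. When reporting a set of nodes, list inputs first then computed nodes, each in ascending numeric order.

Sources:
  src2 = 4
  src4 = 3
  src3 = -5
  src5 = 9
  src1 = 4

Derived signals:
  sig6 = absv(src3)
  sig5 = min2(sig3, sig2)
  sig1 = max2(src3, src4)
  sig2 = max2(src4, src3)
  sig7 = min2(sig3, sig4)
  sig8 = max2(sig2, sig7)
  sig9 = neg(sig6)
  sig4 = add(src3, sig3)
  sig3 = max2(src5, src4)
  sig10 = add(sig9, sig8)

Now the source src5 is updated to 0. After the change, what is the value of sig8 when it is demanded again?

Demanding sig8 again yields 3.

First demand of the output computes:
  sig2 = max2(3, -5) = 3
  sig3 = max2(9, 3) = 9
  sig4 = add(-5, 9) = 4
  sig7 = min2(9, 4) = 4
  sig8 = max2(3, 4) = 4

After the edit, cleaning proceeds:
  sig3: a read changed (src5 9->0) — executes, giving 3.
  sig4: a read changed (sig3 9->3) — executes, giving -2.
  sig7: a read changed (sig3 9->3; sig4 4->-2) — executes, giving -2.
  sig8: a read changed (sig7 4->-2) — executes, giving 3.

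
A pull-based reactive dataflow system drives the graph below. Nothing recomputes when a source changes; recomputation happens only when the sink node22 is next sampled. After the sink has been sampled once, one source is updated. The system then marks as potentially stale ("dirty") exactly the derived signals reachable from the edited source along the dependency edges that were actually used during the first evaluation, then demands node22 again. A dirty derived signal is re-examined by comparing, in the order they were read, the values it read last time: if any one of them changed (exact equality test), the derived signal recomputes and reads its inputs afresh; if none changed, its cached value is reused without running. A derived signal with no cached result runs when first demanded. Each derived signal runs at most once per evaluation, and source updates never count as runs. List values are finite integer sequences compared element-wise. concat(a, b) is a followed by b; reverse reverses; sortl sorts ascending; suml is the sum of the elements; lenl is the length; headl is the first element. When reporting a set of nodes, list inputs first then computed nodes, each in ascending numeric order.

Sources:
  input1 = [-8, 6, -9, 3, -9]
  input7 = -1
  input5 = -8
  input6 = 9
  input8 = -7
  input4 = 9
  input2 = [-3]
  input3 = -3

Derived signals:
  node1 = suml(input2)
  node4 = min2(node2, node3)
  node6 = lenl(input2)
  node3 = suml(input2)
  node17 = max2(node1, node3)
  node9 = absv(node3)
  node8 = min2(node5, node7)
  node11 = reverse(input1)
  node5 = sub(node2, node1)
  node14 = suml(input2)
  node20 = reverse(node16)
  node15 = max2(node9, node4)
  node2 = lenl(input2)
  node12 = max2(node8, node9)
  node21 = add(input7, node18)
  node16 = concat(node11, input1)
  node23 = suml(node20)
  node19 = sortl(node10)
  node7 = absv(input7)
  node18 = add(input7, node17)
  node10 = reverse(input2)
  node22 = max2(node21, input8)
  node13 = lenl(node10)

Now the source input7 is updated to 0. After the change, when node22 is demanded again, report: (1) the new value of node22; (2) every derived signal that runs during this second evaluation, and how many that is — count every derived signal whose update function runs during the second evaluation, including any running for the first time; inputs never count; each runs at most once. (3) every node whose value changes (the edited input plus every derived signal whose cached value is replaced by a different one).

First evaluation (everything demanded from the output):
  node1 = suml([-3]) = -3
  node3 = suml([-3]) = -3
  node17 = max2(-3, -3) = -3
  node18 = add(-1, -3) = -4
  node21 = add(-1, -4) = -5
  node22 = max2(-5, -7) = -5

Propagation after the edit:
  node18: runs — input7 -1->0; result -3.
  node21: runs — input7 -1->0; node18 -4->-3; result -3.
  node22: runs — node21 -5->-3; result -3.

New value of node22: -3.
Derived signals that run: node18, node21, node22 — 3 in total.
Values that change: input7, node18, node21, node22.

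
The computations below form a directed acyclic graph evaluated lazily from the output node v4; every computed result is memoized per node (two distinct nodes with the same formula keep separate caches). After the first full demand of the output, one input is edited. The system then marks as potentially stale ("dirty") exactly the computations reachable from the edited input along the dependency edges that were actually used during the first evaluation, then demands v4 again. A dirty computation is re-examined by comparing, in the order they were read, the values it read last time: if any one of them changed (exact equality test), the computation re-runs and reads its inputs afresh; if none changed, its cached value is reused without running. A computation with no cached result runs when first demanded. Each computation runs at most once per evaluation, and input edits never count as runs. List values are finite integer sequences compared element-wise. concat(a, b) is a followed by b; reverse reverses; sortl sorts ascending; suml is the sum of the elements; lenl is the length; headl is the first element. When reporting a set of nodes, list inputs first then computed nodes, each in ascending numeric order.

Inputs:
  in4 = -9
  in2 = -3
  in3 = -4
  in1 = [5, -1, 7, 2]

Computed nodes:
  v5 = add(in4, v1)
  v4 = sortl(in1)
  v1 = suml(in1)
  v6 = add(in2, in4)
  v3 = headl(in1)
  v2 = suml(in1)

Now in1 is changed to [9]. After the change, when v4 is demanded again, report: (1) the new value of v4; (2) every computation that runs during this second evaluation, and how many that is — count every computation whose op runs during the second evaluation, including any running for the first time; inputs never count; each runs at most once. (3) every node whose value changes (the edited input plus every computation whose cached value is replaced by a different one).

First demand of the output computes:
  v4 = sortl([5, -1, 7, 2]) = [-1, 2, 5, 7]

After the edit, cleaning proceeds:
  v4: a read changed (in1 [5, -1, 7, 2]->[9]) — executes, giving [9].

Demanding v4 again yields [9].
1 computations run: v4.
The nodes whose values change: in1, v4.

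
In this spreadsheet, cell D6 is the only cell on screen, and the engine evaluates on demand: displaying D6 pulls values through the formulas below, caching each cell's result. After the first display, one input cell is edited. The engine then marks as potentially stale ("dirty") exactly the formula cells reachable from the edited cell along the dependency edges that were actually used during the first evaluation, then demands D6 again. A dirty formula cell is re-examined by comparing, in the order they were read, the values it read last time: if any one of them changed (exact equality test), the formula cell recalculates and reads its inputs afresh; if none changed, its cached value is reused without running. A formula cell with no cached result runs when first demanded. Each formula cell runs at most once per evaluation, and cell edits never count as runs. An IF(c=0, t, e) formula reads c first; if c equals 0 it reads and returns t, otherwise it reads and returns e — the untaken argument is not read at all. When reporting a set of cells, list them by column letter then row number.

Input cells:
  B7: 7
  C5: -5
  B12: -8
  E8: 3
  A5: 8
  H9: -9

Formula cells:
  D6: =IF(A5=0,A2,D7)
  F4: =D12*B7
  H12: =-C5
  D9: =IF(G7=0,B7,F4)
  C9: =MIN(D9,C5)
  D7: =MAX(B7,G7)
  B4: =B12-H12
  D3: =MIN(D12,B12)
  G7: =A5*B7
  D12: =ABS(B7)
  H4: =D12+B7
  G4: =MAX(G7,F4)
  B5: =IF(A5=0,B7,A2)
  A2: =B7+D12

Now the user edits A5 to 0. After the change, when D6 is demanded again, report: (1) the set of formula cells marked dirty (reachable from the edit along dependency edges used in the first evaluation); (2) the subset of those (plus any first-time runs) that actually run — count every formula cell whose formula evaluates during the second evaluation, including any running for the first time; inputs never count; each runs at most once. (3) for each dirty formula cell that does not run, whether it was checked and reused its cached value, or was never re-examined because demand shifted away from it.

Dirty set: D6, D7, G7.
Run set: A2, D6, D12 (3 run).
Left stale — demand moved off them: D7, G7.
The important point: the flipped condition redirects demand; D7, G7 are left stale, never re-checked.

Initial pass — values computed on the first demand:
  G7 = 8 * 7 = 56
  D7 = MAX(7, 56) = 56
  D6 = IF(A5=0: A5=8 -> else branch D7) = 56

Second demand — change propagation:
  D12: newly demanded (no cache) — executes and yields 7.
  A2: newly demanded (no cache) — executes and yields 14.
  G7: dirty yet unreached — the second evaluation never asks for it.
  D7: dirty yet unreached — the second evaluation never asks for it.
  D6: re-runs because A5 8->0; new result 14.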